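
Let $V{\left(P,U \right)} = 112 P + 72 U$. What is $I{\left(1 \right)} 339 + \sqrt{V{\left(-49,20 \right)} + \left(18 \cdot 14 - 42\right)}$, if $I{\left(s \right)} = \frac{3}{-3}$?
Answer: $-339 + i \sqrt{3838} \approx -339.0 + 61.952 i$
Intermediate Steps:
$I{\left(s \right)} = -1$ ($I{\left(s \right)} = 3 \left(- \frac{1}{3}\right) = -1$)
$V{\left(P,U \right)} = 72 U + 112 P$
$I{\left(1 \right)} 339 + \sqrt{V{\left(-49,20 \right)} + \left(18 \cdot 14 - 42\right)} = \left(-1\right) 339 + \sqrt{\left(72 \cdot 20 + 112 \left(-49\right)\right) + \left(18 \cdot 14 - 42\right)} = -339 + \sqrt{\left(1440 - 5488\right) + \left(252 - 42\right)} = -339 + \sqrt{-4048 + 210} = -339 + \sqrt{-3838} = -339 + i \sqrt{3838}$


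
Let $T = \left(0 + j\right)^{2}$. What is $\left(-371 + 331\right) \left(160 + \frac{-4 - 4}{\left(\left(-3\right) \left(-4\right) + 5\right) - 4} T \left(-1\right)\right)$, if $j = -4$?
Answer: $- \frac{88320}{13} \approx -6793.8$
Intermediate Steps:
$T = 16$ ($T = \left(0 - 4\right)^{2} = \left(-4\right)^{2} = 16$)
$\left(-371 + 331\right) \left(160 + \frac{-4 - 4}{\left(\left(-3\right) \left(-4\right) + 5\right) - 4} T \left(-1\right)\right) = \left(-371 + 331\right) \left(160 + \frac{-4 - 4}{\left(\left(-3\right) \left(-4\right) + 5\right) - 4} \cdot 16 \left(-1\right)\right) = - 40 \left(160 + - \frac{8}{\left(12 + 5\right) - 4} \cdot 16 \left(-1\right)\right) = - 40 \left(160 + - \frac{8}{17 - 4} \cdot 16 \left(-1\right)\right) = - 40 \left(160 + - \frac{8}{13} \cdot 16 \left(-1\right)\right) = - 40 \left(160 + \left(-8\right) \frac{1}{13} \cdot 16 \left(-1\right)\right) = - 40 \left(160 + \left(- \frac{8}{13}\right) 16 \left(-1\right)\right) = - 40 \left(160 - - \frac{128}{13}\right) = - 40 \left(160 + \frac{128}{13}\right) = \left(-40\right) \frac{2208}{13} = - \frac{88320}{13}$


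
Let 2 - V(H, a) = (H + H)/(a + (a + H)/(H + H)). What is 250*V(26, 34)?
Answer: 59500/457 ≈ 130.20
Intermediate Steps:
V(H, a) = 2 - 2*H/(a + (H + a)/(2*H)) (V(H, a) = 2 - (H + H)/(a + (a + H)/(H + H)) = 2 - 2*H/(a + (H + a)/((2*H))) = 2 - 2*H/(a + (H + a)*(1/(2*H))) = 2 - 2*H/(a + (H + a)/(2*H)))
250*V(26, 34) = 250*(2*(26 + 34 - 2*26² + 2*26*34)/(26 + 34 + 2*26*34)) = 250*(2*(26 + 34 - 2*676 + 1768)/(26 + 34 + 1768)) = 250*(2*(26 + 34 - 1352 + 1768)/1828) = 250*(2*(1/1828)*476) = 250*(238/457) = 59500/457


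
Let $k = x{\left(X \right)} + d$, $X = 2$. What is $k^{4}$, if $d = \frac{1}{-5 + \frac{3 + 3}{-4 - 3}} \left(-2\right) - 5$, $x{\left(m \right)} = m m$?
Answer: $\frac{531441}{2825761} \approx 0.18807$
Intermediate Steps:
$x{\left(m \right)} = m^{2}$
$d = - \frac{191}{41}$ ($d = \frac{1}{-5 + \frac{6}{-7}} \left(-2\right) - 5 = \frac{1}{-5 + 6 \left(- \frac{1}{7}\right)} \left(-2\right) - 5 = \frac{1}{-5 - \frac{6}{7}} \left(-2\right) - 5 = \frac{1}{- \frac{41}{7}} \left(-2\right) - 5 = \left(- \frac{7}{41}\right) \left(-2\right) - 5 = \frac{14}{41} - 5 = - \frac{191}{41} \approx -4.6585$)
$k = - \frac{27}{41}$ ($k = 2^{2} - \frac{191}{41} = 4 - \frac{191}{41} = - \frac{27}{41} \approx -0.65854$)
$k^{4} = \left(- \frac{27}{41}\right)^{4} = \frac{531441}{2825761}$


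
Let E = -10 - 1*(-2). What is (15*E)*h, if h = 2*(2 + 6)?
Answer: -1920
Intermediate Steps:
E = -8 (E = -10 + 2 = -8)
h = 16 (h = 2*8 = 16)
(15*E)*h = (15*(-8))*16 = -120*16 = -1920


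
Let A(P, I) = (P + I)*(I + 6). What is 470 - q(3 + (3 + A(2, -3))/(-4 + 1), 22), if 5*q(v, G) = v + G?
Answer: 465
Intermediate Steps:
A(P, I) = (6 + I)*(I + P) (A(P, I) = (I + P)*(6 + I) = (6 + I)*(I + P))
q(v, G) = G/5 + v/5 (q(v, G) = (v + G)/5 = (G + v)/5 = G/5 + v/5)
470 - q(3 + (3 + A(2, -3))/(-4 + 1), 22) = 470 - ((1/5)*22 + (3 + (3 + ((-3)**2 + 6*(-3) + 6*2 - 3*2))/(-4 + 1))/5) = 470 - (22/5 + (3 + (3 + (9 - 18 + 12 - 6))/(-3))/5) = 470 - (22/5 + (3 + (3 - 3)*(-1/3))/5) = 470 - (22/5 + (3 + 0*(-1/3))/5) = 470 - (22/5 + (3 + 0)/5) = 470 - (22/5 + (1/5)*3) = 470 - (22/5 + 3/5) = 470 - 1*5 = 470 - 5 = 465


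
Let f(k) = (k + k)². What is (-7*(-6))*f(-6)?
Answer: 6048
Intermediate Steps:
f(k) = 4*k² (f(k) = (2*k)² = 4*k²)
(-7*(-6))*f(-6) = (-7*(-6))*(4*(-6)²) = 42*(4*36) = 42*144 = 6048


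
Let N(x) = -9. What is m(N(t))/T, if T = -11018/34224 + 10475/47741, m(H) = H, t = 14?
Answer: 7352495928/83756969 ≈ 87.784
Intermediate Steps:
T = -83756969/816943992 (T = -11018*1/34224 + 10475*(1/47741) = -5509/17112 + 10475/47741 = -83756969/816943992 ≈ -0.10252)
m(N(t))/T = -9/(-83756969/816943992) = -9*(-816943992/83756969) = 7352495928/83756969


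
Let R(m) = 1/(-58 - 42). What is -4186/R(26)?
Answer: 418600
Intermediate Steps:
R(m) = -1/100 (R(m) = 1/(-100) = -1/100)
-4186/R(26) = -4186/(-1/100) = -4186*(-100) = 418600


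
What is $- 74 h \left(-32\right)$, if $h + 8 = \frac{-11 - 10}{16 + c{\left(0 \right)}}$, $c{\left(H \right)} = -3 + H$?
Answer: $- \frac{296000}{13} \approx -22769.0$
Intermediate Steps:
$h = - \frac{125}{13}$ ($h = -8 + \frac{-11 - 10}{16 + \left(-3 + 0\right)} = -8 - \frac{21}{16 - 3} = -8 - \frac{21}{13} = - \frac{125}{13} \approx -9.6154$)
$- 74 h \left(-32\right) = \left(-74\right) \left(- \frac{125}{13}\right) \left(-32\right) = \frac{9250}{13} \left(-32\right) = - \frac{296000}{13}$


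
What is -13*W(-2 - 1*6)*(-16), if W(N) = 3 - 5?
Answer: -416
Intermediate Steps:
W(N) = -2
-13*W(-2 - 1*6)*(-16) = -13*(-2)*(-16) = 26*(-16) = -416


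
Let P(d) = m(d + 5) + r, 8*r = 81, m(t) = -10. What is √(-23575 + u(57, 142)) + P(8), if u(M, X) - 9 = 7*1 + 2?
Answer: ⅛ + I*√23557 ≈ 0.125 + 153.48*I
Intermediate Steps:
r = 81/8 (r = (⅛)*81 = 81/8 ≈ 10.125)
u(M, X) = 18 (u(M, X) = 9 + (7*1 + 2) = 9 + (7 + 2) = 9 + 9 = 18)
P(d) = ⅛ (P(d) = -10 + 81/8 = ⅛)
√(-23575 + u(57, 142)) + P(8) = √(-23575 + 18) + ⅛ = √(-23557) + ⅛ = I*√23557 + ⅛ = ⅛ + I*√23557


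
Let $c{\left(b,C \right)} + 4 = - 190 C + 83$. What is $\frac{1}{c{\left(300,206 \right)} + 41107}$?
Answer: $\frac{1}{2046} \approx 0.00048876$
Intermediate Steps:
$c{\left(b,C \right)} = 79 - 190 C$ ($c{\left(b,C \right)} = -4 - \left(-83 + 190 C\right) = 79 - 190 C$)
$\frac{1}{c{\left(300,206 \right)} + 41107} = \frac{1}{\left(79 - 39140\right) + 41107} = \frac{1}{-39061 + 41107} = \frac{1}{2046}$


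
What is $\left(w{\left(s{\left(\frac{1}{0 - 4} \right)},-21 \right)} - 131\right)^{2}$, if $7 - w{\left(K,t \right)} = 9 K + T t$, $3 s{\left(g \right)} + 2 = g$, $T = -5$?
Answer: $\frac{790321}{16} \approx 49395.0$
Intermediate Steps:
$s{\left(g \right)} = - \frac{2}{3} + \frac{g}{3}$
$w{\left(K,t \right)} = 7 - 9 K + 5 t$ ($w{\left(K,t \right)} = 7 - \left(9 K - 5 t\right) = 7 - \left(- 5 t + 9 K\right) = 7 - 9 K + 5 t$)
$\left(w{\left(s{\left(\frac{1}{0 - 4} \right)},-21 \right)} - 131\right)^{2} = \left(\left(7 - 9 \left(- \frac{2}{3} + \frac{1}{3 \left(0 - 4\right)}\right) + 5 \left(-21\right)\right) - 131\right)^{2} = \left(\left(7 - 9 \left(- \frac{2}{3} + \frac{1}{3 \left(-4\right)}\right) - 105\right) - 131\right)^{2} = \left(\left(7 - 9 \left(- \frac{2}{3} + \frac{1}{3} \left(- \frac{1}{4}\right)\right) - 105\right) - 131\right)^{2} = \left(\left(7 - 9 \left(- \frac{2}{3} - \frac{1}{12}\right) - 105\right) - 131\right)^{2} = \left(\left(7 - - \frac{27}{4} - 105\right) - 131\right)^{2} = \left(\left(7 + \frac{27}{4} - 105\right) - 131\right)^{2} = \left(- \frac{365}{4} - 131\right)^{2} = \left(- \frac{889}{4}\right)^{2} = \frac{790321}{16}$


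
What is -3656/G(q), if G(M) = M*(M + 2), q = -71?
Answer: -3656/4899 ≈ -0.74627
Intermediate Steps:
G(M) = M*(2 + M)
-3656/G(q) = -3656*(-1/(71*(2 - 71))) = -3656/((-71*(-69))) = -3656/4899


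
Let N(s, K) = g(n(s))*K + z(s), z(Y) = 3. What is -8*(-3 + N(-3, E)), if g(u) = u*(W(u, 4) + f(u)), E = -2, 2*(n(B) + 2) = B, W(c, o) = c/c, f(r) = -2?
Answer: 56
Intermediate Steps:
W(c, o) = 1
n(B) = -2 + B/2
g(u) = -u (g(u) = u*(1 - 2) = u*(-1) = -u)
N(s, K) = 3 + K*(2 - s/2) (N(s, K) = (-(-2 + s/2))*K + 3 = (2 - s/2)*K + 3 = K*(2 - s/2) + 3 = 3 + K*(2 - s/2))
-8*(-3 + N(-3, E)) = -8*(-3 + (3 + (½)*(-2)*(4 - 1*(-3)))) = -8*(-3 + (3 + (½)*(-2)*(4 + 3))) = -8*(-3 + (3 + (½)*(-2)*7)) = -8*(-3 + (3 - 7)) = -8*(-3 - 4) = -8*(-7) = 56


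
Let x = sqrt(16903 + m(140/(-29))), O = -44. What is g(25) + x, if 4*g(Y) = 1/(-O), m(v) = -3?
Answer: 22881/176 ≈ 130.01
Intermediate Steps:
x = 130 (x = sqrt(16903 - 3) = sqrt(16900) = 130)
g(Y) = 1/176 (g(Y) = 1/(4*((-1*(-44)))) = (1/4)/44 = (1/4)*(1/44) = 1/176)
g(25) + x = 1/176 + 130 = 22881/176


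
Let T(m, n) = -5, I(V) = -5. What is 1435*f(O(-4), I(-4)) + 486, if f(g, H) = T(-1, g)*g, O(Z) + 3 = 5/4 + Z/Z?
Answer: 23469/4 ≈ 5867.3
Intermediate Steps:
O(Z) = -3/4 (O(Z) = -3 + (5/4 + Z/Z) = -3 + (5*(1/4) + 1) = -3 + (5/4 + 1) = -3 + 9/4 = -3/4)
f(g, H) = -5*g
1435*f(O(-4), I(-4)) + 486 = 1435*(-5*(-3/4)) + 486 = 1435*(15/4) + 486 = 21525/4 + 486 = 23469/4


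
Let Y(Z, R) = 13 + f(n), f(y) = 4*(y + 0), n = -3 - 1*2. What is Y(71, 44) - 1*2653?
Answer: -2660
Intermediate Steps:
n = -5 (n = -3 - 2 = -5)
f(y) = 4*y
Y(Z, R) = -7 (Y(Z, R) = 13 + 4*(-5) = 13 - 20 = -7)
Y(71, 44) - 1*2653 = -7 - 1*2653 = -7 - 2653 = -2660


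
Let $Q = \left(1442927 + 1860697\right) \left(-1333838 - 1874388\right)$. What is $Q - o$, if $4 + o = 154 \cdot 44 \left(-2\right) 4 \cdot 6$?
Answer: $-10598772085772$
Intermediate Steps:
$Q = -10598772411024$ ($Q = 3303624 \left(-3208226\right) = -10598772411024$)
$o = -325252$ ($o = -4 + 154 \cdot 44 \left(-2\right) 4 \cdot 6 = -4 + 6776 \left(\left(-8\right) 6\right) = -4 + 6776 \left(-48\right) = -4 - 325248 = -325252$)
$Q - o = -10598772411024 - -325252 = -10598772411024 + 325252 = -10598772085772$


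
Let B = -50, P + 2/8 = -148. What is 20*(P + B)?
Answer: -3965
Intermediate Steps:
P = -593/4 (P = -¼ - 148 = -593/4 ≈ -148.25)
20*(P + B) = 20*(-593/4 - 50) = 20*(-793/4) = -3965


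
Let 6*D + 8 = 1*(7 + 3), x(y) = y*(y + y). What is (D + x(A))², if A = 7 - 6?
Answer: 49/9 ≈ 5.4444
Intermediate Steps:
A = 1
x(y) = 2*y² (x(y) = y*(2*y) = 2*y²)
D = ⅓ (D = -4/3 + (1*(7 + 3))/6 = -4/3 + (1*10)/6 = -4/3 + (⅙)*10 = -4/3 + 5/3 = ⅓ ≈ 0.33333)
(D + x(A))² = (⅓ + 2*1²)² = (⅓ + 2*1)² = (⅓ + 2)² = (7/3)² = 49/9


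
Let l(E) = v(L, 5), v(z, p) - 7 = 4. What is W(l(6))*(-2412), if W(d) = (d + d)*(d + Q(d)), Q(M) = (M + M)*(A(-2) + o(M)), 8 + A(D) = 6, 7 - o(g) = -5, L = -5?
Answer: -12257784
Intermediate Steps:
v(z, p) = 11 (v(z, p) = 7 + 4 = 11)
o(g) = 12 (o(g) = 7 - 1*(-5) = 7 + 5 = 12)
l(E) = 11
A(D) = -2 (A(D) = -8 + 6 = -2)
Q(M) = 20*M (Q(M) = (M + M)*(-2 + 12) = (2*M)*10 = 20*M)
W(d) = 42*d² (W(d) = (d + d)*(d + 20*d) = (2*d)*(21*d) = 42*d²)
W(l(6))*(-2412) = (42*11²)*(-2412) = (42*121)*(-2412) = 5082*(-2412) = -12257784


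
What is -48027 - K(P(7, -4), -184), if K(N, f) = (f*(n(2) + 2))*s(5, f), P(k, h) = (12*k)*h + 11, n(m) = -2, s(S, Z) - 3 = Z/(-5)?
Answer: -48027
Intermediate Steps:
s(S, Z) = 3 - Z/5 (s(S, Z) = 3 + Z/(-5) = 3 + Z*(-⅕) = 3 - Z/5)
P(k, h) = 11 + 12*h*k (P(k, h) = 12*h*k + 11 = 11 + 12*h*k)
K(N, f) = 0 (K(N, f) = (f*(-2 + 2))*(3 - f/5) = (f*0)*(3 - f/5) = 0*(3 - f/5) = 0)
-48027 - K(P(7, -4), -184) = -48027 - 1*0 = -48027 + 0 = -48027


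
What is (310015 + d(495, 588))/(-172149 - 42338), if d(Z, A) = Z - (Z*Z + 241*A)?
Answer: 10889/30641 ≈ 0.35537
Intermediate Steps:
d(Z, A) = Z - Z**2 - 241*A (d(Z, A) = Z - (Z**2 + 241*A) = Z + (-Z**2 - 241*A) = Z - Z**2 - 241*A)
(310015 + d(495, 588))/(-172149 - 42338) = (310015 + (495 - 1*495**2 - 241*588))/(-172149 - 42338) = (310015 + (495 - 1*245025 - 141708))/(-214487) = (310015 + (495 - 245025 - 141708))*(-1/214487) = (310015 - 386238)*(-1/214487) = -76223*(-1/214487) = 10889/30641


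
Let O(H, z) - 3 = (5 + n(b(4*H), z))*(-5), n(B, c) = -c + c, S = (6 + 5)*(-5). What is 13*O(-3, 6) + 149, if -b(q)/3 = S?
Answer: -137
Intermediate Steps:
S = -55 (S = 11*(-5) = -55)
b(q) = 165 (b(q) = -3*(-55) = 165)
n(B, c) = 0
O(H, z) = -22 (O(H, z) = 3 + (5 + 0)*(-5) = 3 + 5*(-5) = 3 - 25 = -22)
13*O(-3, 6) + 149 = 13*(-22) + 149 = -286 + 149 = -137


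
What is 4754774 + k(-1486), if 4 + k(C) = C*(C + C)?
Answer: 9171162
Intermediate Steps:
k(C) = -4 + 2*C² (k(C) = -4 + C*(C + C) = -4 + C*(2*C) = -4 + 2*C²)
4754774 + k(-1486) = 4754774 + (-4 + 2*(-1486)²) = 4754774 + (-4 + 2*2208196) = 4754774 + (-4 + 4416392) = 4754774 + 4416388 = 9171162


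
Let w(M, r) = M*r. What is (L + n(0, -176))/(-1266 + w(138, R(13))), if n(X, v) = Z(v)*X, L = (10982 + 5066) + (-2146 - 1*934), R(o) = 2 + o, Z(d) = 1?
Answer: 3242/201 ≈ 16.129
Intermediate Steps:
L = 12968 (L = 16048 + (-2146 - 934) = 16048 - 3080 = 12968)
n(X, v) = X (n(X, v) = 1*X = X)
(L + n(0, -176))/(-1266 + w(138, R(13))) = (12968 + 0)/(-1266 + 138*(2 + 13)) = 12968/(-1266 + 138*15) = 12968/(-1266 + 2070) = 12968/804 = 12968*(1/804) = 3242/201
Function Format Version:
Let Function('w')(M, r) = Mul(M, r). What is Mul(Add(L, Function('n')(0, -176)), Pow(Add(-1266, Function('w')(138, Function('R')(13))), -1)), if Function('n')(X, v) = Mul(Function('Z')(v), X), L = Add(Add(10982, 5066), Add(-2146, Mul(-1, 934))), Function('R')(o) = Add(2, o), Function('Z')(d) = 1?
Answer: Rational(3242, 201) ≈ 16.129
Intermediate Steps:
L = 12968 (L = Add(16048, Add(-2146, -934)) = Add(16048, -3080) = 12968)
Function('n')(X, v) = X (Function('n')(X, v) = Mul(1, X) = X)
Mul(Add(L, Function('n')(0, -176)), Pow(Add(-1266, Function('w')(138, Function('R')(13))), -1)) = Mul(Add(12968, 0), Pow(Add(-1266, Mul(138, Add(2, 13))), -1)) = Mul(12968, Pow(Add(-1266, Mul(138, 15)), -1)) = Mul(12968, Pow(Add(-1266, 2070), -1)) = Mul(12968, Pow(804, -1)) = Mul(12968, Rational(1, 804)) = Rational(3242, 201)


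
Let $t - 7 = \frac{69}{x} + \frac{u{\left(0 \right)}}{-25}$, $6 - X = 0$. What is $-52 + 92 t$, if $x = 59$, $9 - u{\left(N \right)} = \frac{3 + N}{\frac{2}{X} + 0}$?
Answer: $\frac{41276}{59} \approx 699.59$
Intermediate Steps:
$X = 6$ ($X = 6 - 0 = 6 + 0 = 6$)
$u{\left(N \right)} = - 3 N$ ($u{\left(N \right)} = 9 - \frac{3 + N}{\frac{2}{6} + 0} = 9 - \frac{3 + N}{2 \cdot \frac{1}{6} + 0} = 9 - \frac{3 + N}{\frac{1}{3} + 0} = 9 - \left(3 + N\right) \frac{1}{\frac{1}{3}} = 9 - \left(3 + N\right) 3 = 9 - \left(9 + 3 N\right) = - 3 N$)
$t = \frac{482}{59}$ ($t = 7 + \left(\frac{69}{59} + \frac{\left(-3\right) 0}{-25}\right) = 7 + \left(69 \cdot \frac{1}{59} + 0 \left(- \frac{1}{25}\right)\right) = 7 + \left(\frac{69}{59} + 0\right) = 7 + \frac{69}{59} = \frac{482}{59} \approx 8.1695$)
$-52 + 92 t = -52 + 92 \cdot \frac{482}{59} = -52 + \frac{44344}{59} = \frac{41276}{59}$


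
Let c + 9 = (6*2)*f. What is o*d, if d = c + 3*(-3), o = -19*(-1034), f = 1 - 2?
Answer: -589380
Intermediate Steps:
f = -1
c = -21 (c = -9 + (6*2)*(-1) = -9 + 12*(-1) = -9 - 12 = -21)
o = 19646
d = -30 (d = -21 + 3*(-3) = -21 - 9 = -30)
o*d = 19646*(-30) = -589380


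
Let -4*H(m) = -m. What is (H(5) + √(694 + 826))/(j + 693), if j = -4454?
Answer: -5/15044 - 4*√95/3761 ≈ -0.010699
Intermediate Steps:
H(m) = m/4 (H(m) = -(-1)*m/4 = m/4)
(H(5) + √(694 + 826))/(j + 693) = ((¼)*5 + √(694 + 826))/(-4454 + 693) = (5/4 + √1520)/(-3761) = (5/4 + 4*√95)*(-1/3761) = -5/15044 - 4*√95/3761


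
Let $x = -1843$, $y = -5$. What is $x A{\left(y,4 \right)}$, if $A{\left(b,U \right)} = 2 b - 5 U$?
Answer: $55290$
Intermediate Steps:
$A{\left(b,U \right)} = - 5 U + 2 b$
$x A{\left(y,4 \right)} = - 1843 \left(\left(-5\right) 4 + 2 \left(-5\right)\right) = - 1843 \left(-20 - 10\right) = \left(-1843\right) \left(-30\right) = 55290$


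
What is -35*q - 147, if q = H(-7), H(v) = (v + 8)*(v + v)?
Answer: 343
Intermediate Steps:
H(v) = 2*v*(8 + v) (H(v) = (8 + v)*(2*v) = 2*v*(8 + v))
q = -14 (q = 2*(-7)*(8 - 7) = 2*(-7)*1 = -14)
-35*q - 147 = -35*(-14) - 147 = 490 - 147 = 343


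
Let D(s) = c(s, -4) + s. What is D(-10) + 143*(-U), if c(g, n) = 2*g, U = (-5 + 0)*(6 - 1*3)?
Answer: 2115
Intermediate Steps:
U = -15 (U = -5*(6 - 3) = -5*3 = -15)
D(s) = 3*s (D(s) = 2*s + s = 3*s)
D(-10) + 143*(-U) = 3*(-10) + 143*(-1*(-15)) = -30 + 143*15 = -30 + 2145 = 2115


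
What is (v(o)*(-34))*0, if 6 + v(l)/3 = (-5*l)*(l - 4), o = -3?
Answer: 0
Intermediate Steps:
v(l) = -18 - 15*l*(-4 + l) (v(l) = -18 + 3*((-5*l)*(l - 4)) = -18 + 3*((-5*l)*(-4 + l)) = -18 + 3*(-5*l*(-4 + l)) = -18 - 15*l*(-4 + l))
(v(o)*(-34))*0 = ((-18 - 15*(-3)**2 + 60*(-3))*(-34))*0 = ((-18 - 15*9 - 180)*(-34))*0 = ((-18 - 135 - 180)*(-34))*0 = -333*(-34)*0 = 11322*0 = 0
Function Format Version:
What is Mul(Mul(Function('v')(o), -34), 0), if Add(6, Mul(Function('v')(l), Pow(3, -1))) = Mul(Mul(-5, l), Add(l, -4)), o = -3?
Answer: 0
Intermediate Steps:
Function('v')(l) = Add(-18, Mul(-15, l, Add(-4, l))) (Function('v')(l) = Add(-18, Mul(3, Mul(Mul(-5, l), Add(l, -4)))) = Add(-18, Mul(3, Mul(Mul(-5, l), Add(-4, l)))) = Add(-18, Mul(3, Mul(-5, l, Add(-4, l)))) = Add(-18, Mul(-15, l, Add(-4, l))))
Mul(Mul(Function('v')(o), -34), 0) = Mul(Mul(Add(-18, Mul(-15, Pow(-3, 2)), Mul(60, -3)), -34), 0) = Mul(Mul(Add(-18, Mul(-15, 9), -180), -34), 0) = Mul(Mul(Add(-18, -135, -180), -34), 0) = Mul(Mul(-333, -34), 0) = Mul(11322, 0) = 0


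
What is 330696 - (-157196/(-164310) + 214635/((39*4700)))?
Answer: 66398971022029/200786820 ≈ 3.3069e+5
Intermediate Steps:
330696 - (-157196/(-164310) + 214635/((39*4700))) = 330696 - (-157196*(-1/164310) + 214635/183300) = 330696 - (78598/82155 + 214635*(1/183300)) = 330696 - (78598/82155 + 14309/12220) = 330696 - 1*427204691/200786820 = 330696 - 427204691/200786820 = 66398971022029/200786820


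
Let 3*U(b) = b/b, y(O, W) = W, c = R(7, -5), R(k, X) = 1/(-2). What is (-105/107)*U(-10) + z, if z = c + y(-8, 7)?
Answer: 1321/214 ≈ 6.1729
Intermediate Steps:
R(k, X) = -½
c = -½ ≈ -0.50000
z = 13/2 (z = -½ + 7 = 13/2 ≈ 6.5000)
U(b) = ⅓ (U(b) = (b/b)/3 = (⅓)*1 = ⅓)
(-105/107)*U(-10) + z = -105/107*(⅓) + 13/2 = -105*1/107*(⅓) + 13/2 = -105/107*⅓ + 13/2 = -35/107 + 13/2 = 1321/214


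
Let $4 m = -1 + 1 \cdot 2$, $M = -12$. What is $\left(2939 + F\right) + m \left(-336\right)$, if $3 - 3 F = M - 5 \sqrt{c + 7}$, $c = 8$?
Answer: $2860 + \frac{5 \sqrt{15}}{3} \approx 2866.5$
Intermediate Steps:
$m = \frac{1}{4}$ ($m = \frac{-1 + 1 \cdot 2}{4} = \frac{-1 + 2}{4} = \frac{1}{4} \cdot 1 = \frac{1}{4} \approx 0.25$)
$F = 5 + \frac{5 \sqrt{15}}{3}$ ($F = 1 - \frac{-12 - 5 \sqrt{8 + 7}}{3} = 1 - \frac{-12 - 5 \sqrt{15}}{3} = 1 + \left(4 + \frac{5 \sqrt{15}}{3}\right) = 5 + \frac{5 \sqrt{15}}{3} \approx 11.455$)
$\left(2939 + F\right) + m \left(-336\right) = \left(2939 + \left(5 + \frac{5 \sqrt{15}}{3}\right)\right) + \frac{1}{4} \left(-336\right) = \left(2944 + \frac{5 \sqrt{15}}{3}\right) - 84 = 2860 + \frac{5 \sqrt{15}}{3}$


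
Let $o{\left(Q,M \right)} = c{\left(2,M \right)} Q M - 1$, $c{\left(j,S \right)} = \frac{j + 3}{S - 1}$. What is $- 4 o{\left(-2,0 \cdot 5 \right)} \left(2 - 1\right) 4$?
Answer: $16$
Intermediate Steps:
$c{\left(j,S \right)} = \frac{3 + j}{-1 + S}$
$o{\left(Q,M \right)} = -1 + \frac{5 M Q}{-1 + M}$ ($o{\left(Q,M \right)} = \frac{3 + 2}{-1 + M} Q M - 1 = \frac{1}{-1 + M} 5 Q M - 1 = \frac{5}{-1 + M} Q M - 1 = \frac{5 Q}{-1 + M} M - 1 = \frac{5 M Q}{-1 + M} - 1 = -1 + \frac{5 M Q}{-1 + M}$)
$- 4 o{\left(-2,0 \cdot 5 \right)} \left(2 - 1\right) 4 = - 4 \frac{1 - 0 \cdot 5 + 5 \cdot 0 \cdot 5 \left(-2\right)}{-1 + 0 \cdot 5} \left(2 - 1\right) 4 = - 4 \frac{1 - 0 + 5 \cdot 0 \left(-2\right)}{-1 + 0} \cdot 1 \cdot 4 = - 4 \frac{1 + 0 + 0}{-1} \cdot 4 = - 4 \left(\left(-1\right) 1\right) 4 = - 4 \left(-1\right) 4 = - \left(-4\right) 4 = \left(-1\right) \left(-16\right) = 16$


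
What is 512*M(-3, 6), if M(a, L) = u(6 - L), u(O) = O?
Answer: 0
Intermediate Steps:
M(a, L) = 6 - L
512*M(-3, 6) = 512*(6 - 1*6) = 512*(6 - 6) = 512*0 = 0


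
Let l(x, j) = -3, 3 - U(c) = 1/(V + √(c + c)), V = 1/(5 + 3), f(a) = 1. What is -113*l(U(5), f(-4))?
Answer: 339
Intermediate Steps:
V = ⅛ (V = 1/8 = ⅛ ≈ 0.12500)
U(c) = 3 - 1/(⅛ + √2*√c) (U(c) = 3 - 1/(⅛ + √(c + c)) = 3 - 1/(⅛ + √(2*c)) = 3 - 1/(⅛ + √2*√c))
-113*l(U(5), f(-4)) = -113*(-3) = 339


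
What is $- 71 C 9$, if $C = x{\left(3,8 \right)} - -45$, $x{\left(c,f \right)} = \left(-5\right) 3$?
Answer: $-19170$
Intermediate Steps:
$x{\left(c,f \right)} = -15$
$C = 30$ ($C = -15 - -45 = -15 + 45 = 30$)
$- 71 C 9 = \left(-71\right) 30 \cdot 9 = \left(-2130\right) 9 = -19170$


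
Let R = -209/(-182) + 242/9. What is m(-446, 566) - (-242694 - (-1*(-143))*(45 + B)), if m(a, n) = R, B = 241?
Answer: 464569621/1638 ≈ 2.8362e+5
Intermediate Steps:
R = 45925/1638 (R = -209*(-1/182) + 242*(⅑) = 209/182 + 242/9 = 45925/1638 ≈ 28.037)
m(a, n) = 45925/1638
m(-446, 566) - (-242694 - (-1*(-143))*(45 + B)) = 45925/1638 - (-242694 - (-1*(-143))*(45 + 241)) = 45925/1638 - (-242694 - 143*286) = 45925/1638 - (-242694 - 1*40898) = 45925/1638 - (-242694 - 40898) = 45925/1638 - 1*(-283592) = 45925/1638 + 283592 = 464569621/1638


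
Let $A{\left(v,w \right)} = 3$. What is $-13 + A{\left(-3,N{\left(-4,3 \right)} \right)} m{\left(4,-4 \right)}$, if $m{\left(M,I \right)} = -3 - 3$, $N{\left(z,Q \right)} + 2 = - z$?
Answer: $-31$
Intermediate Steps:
$N{\left(z,Q \right)} = -2 - z$
$m{\left(M,I \right)} = -6$
$-13 + A{\left(-3,N{\left(-4,3 \right)} \right)} m{\left(4,-4 \right)} = -13 + 3 \left(-6\right) = -13 - 18 = -31$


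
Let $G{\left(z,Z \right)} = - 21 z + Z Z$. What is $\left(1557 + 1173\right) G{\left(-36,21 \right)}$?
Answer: $3267810$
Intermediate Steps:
$G{\left(z,Z \right)} = Z^{2} - 21 z$ ($G{\left(z,Z \right)} = - 21 z + Z^{2} = Z^{2} - 21 z$)
$\left(1557 + 1173\right) G{\left(-36,21 \right)} = \left(1557 + 1173\right) \left(21^{2} - -756\right) = 2730 \left(441 + 756\right) = 2730 \cdot 1197 = 3267810$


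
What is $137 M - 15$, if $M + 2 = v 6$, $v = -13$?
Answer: $-10975$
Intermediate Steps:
$M = -80$ ($M = -2 - 78 = -80$)
$137 M - 15 = 137 \left(-80\right) - 15 = -10960 - 15 = -10975$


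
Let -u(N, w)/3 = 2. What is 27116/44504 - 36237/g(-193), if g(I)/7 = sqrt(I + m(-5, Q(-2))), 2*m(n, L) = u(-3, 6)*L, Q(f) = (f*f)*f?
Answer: 6779/11126 + 36237*I/91 ≈ 0.60929 + 398.21*I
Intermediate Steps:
u(N, w) = -6 (u(N, w) = -3*2 = -6)
Q(f) = f**3 (Q(f) = f**2*f = f**3)
m(n, L) = -3*L (m(n, L) = (-6*L)/2 = -3*L)
g(I) = 7*sqrt(24 + I) (g(I) = 7*sqrt(I - 3*(-2)**3) = 7*sqrt(I - 3*(-8)) = 7*sqrt(I + 24) = 7*sqrt(24 + I))
27116/44504 - 36237/g(-193) = 27116/44504 - 36237*1/(7*sqrt(24 - 193)) = 27116*(1/44504) - 36237*(-I/91) = 6779/11126 - 36237*(-I/91) = 6779/11126 - (-36237)*I/91 = 6779/11126 + 36237*I/91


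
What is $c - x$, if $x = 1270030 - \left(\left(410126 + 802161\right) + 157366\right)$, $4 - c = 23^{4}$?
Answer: $-180214$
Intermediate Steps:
$c = -279837$ ($c = 4 - 23^{4} = 4 - 279841 = -279837$)
$x = -99623$ ($x = 1270030 - \left(1212287 + 157366\right) = 1270030 - 1369653 = -99623$)
$c - x = -279837 - -99623 = -279837 + 99623 = -180214$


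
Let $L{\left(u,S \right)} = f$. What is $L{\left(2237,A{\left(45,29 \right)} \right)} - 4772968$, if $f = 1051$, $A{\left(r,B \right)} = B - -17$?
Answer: $-4771917$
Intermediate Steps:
$A{\left(r,B \right)} = 17 + B$ ($A{\left(r,B \right)} = B + 17 = 17 + B$)
$L{\left(u,S \right)} = 1051$
$L{\left(2237,A{\left(45,29 \right)} \right)} - 4772968 = 1051 - 4772968 = -4771917$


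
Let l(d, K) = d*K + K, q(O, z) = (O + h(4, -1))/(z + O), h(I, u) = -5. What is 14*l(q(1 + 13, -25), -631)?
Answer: -17668/11 ≈ -1606.2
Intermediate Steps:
q(O, z) = (-5 + O)/(O + z) (q(O, z) = (O - 5)/(z + O) = (-5 + O)/(O + z))
l(d, K) = K + K*d (l(d, K) = K*d + K = K + K*d)
14*l(q(1 + 13, -25), -631) = 14*(-631*(1 + (-5 + (1 + 13))/((1 + 13) - 25))) = 14*(-631*(1 + (-5 + 14)/(14 - 25))) = 14*(-631*(1 + 9/(-11))) = 14*(-631*(1 - 1/11*9)) = 14*(-631*(1 - 9/11)) = 14*(-631*2/11) = 14*(-1262/11) = -17668/11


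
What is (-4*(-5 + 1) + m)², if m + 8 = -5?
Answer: 9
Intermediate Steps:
m = -13 (m = -8 - 5 = -13)
(-4*(-5 + 1) + m)² = (-4*(-5 + 1) - 13)² = (-4*(-4) - 13)² = (16 - 13)² = 3² = 9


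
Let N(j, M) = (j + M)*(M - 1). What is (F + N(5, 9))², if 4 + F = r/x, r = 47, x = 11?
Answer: 1525225/121 ≈ 12605.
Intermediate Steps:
N(j, M) = (-1 + M)*(M + j) (N(j, M) = (M + j)*(-1 + M) = (-1 + M)*(M + j))
F = 3/11 (F = -4 + 47/11 = 3/11 ≈ 0.27273)
(F + N(5, 9))² = (3/11 + (9² - 1*9 - 1*5 + 9*5))² = (3/11 + (81 - 9 - 5 + 45))² = (3/11 + 112)² = (1235/11)² = 1525225/121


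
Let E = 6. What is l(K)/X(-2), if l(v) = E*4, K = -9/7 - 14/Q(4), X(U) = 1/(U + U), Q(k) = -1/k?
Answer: -96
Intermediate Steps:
X(U) = 1/(2*U)
K = 383/7 (K = -9/7 - 14/((-1/4)) = -9*⅐ - 14/((-1*¼)) = -9/7 - 14/(-¼) = -9/7 - 14*(-4) = -9/7 + 56 = 383/7 ≈ 54.714)
l(v) = 24 (l(v) = 6*4 = 24)
l(K)/X(-2) = 24/(((½)/(-2))) = 24/(((½)*(-½))) = 24/(-¼) = 24*(-4) = -96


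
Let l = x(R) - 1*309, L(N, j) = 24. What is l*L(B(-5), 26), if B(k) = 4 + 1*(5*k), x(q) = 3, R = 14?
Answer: -7344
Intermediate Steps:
B(k) = 4 + 5*k
l = -306 (l = 3 - 1*309 = 3 - 309 = -306)
l*L(B(-5), 26) = -306*24 = -7344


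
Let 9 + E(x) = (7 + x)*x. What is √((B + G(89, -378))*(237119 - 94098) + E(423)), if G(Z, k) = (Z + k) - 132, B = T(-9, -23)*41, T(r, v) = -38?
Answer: I*√282856678 ≈ 16818.0*I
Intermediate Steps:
B = -1558 (B = -38*41 = -1558)
E(x) = -9 + x*(7 + x) (E(x) = -9 + (7 + x)*x = -9 + x*(7 + x))
G(Z, k) = -132 + Z + k
√((B + G(89, -378))*(237119 - 94098) + E(423)) = √((-1558 + (-132 + 89 - 378))*(237119 - 94098) + (-9 + 423² + 7*423)) = √((-1558 - 421)*143021 + (-9 + 178929 + 2961)) = √(-1979*143021 + 181881) = √(-283038559 + 181881) = √(-282856678) = I*√282856678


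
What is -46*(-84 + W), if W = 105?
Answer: -966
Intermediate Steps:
-46*(-84 + W) = -46*(-84 + 105) = -46*21 = -966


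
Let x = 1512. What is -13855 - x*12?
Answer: -31999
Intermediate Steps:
-13855 - x*12 = -13855 - 1512*12 = -13855 - 1*18144 = -13855 - 18144 = -31999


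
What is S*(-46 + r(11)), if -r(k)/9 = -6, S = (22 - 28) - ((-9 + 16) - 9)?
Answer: -32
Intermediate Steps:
S = -4 (S = -6 - (7 - 9) = -6 - 1*(-2) = -6 + 2 = -4)
r(k) = 54 (r(k) = -9*(-6) = 54)
S*(-46 + r(11)) = -4*(-46 + 54) = -4*8 = -32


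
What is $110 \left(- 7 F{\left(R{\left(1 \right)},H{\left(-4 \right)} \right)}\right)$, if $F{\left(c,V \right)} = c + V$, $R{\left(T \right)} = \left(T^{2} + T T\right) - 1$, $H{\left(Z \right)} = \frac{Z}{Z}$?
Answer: $-1540$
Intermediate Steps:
$H{\left(Z \right)} = 1$
$R{\left(T \right)} = -1 + 2 T^{2}$ ($R{\left(T \right)} = \left(T^{2} + T^{2}\right) - 1 = 2 T^{2} - 1 = -1 + 2 T^{2}$)
$F{\left(c,V \right)} = V + c$
$110 \left(- 7 F{\left(R{\left(1 \right)},H{\left(-4 \right)} \right)}\right) = 110 \left(- 7 \left(1 - \left(1 - 2 \cdot 1^{2}\right)\right)\right) = 110 \left(- 7 \left(1 + \left(-1 + 2 \cdot 1\right)\right)\right) = 110 \left(- 7 \left(1 + \left(-1 + 2\right)\right)\right) = 110 \left(- 7 \left(1 + 1\right)\right) = 110 \left(\left(-7\right) 2\right) = 110 \left(-14\right) = -1540$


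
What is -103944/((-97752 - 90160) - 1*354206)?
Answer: 17324/90353 ≈ 0.19174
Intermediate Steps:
-103944/((-97752 - 90160) - 1*354206) = -103944/(-187912 - 354206) = -103944/(-542118) = -103944*(-1/542118) = 17324/90353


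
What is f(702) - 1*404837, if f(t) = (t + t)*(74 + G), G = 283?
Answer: 96391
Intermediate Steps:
f(t) = 714*t (f(t) = (t + t)*(74 + 283) = (2*t)*357 = 714*t)
f(702) - 1*404837 = 714*702 - 1*404837 = 501228 - 404837 = 96391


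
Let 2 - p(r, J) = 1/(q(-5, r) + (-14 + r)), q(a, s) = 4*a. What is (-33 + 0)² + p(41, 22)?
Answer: 7636/7 ≈ 1090.9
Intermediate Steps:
p(r, J) = 2 - 1/(-34 + r) (p(r, J) = 2 - 1/(4*(-5) + (-14 + r)) = 2 - 1/(-20 + (-14 + r)) = 2 - 1/(-34 + r))
(-33 + 0)² + p(41, 22) = (-33 + 0)² + (-69 + 2*41)/(-34 + 41) = (-33)² + (-69 + 82)/7 = 1089 + (⅐)*13 = 1089 + 13/7 = 7636/7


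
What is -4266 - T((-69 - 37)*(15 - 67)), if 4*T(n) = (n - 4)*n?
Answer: -7594290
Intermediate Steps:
T(n) = n*(-4 + n)/4 (T(n) = ((n - 4)*n)/4 = ((-4 + n)*n)/4 = (n*(-4 + n))/4 = n*(-4 + n)/4)
-4266 - T((-69 - 37)*(15 - 67)) = -4266 - (-69 - 37)*(15 - 67)*(-4 + (-69 - 37)*(15 - 67))/4 = -4266 - (-106*(-52))*(-4 - 106*(-52))/4 = -4266 - 5512*(-4 + 5512)/4 = -4266 - 5512*5508/4 = -4266 - 1*7590024 = -4266 - 7590024 = -7594290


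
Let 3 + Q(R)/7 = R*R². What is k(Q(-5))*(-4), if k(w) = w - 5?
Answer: 3604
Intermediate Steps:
Q(R) = -21 + 7*R³ (Q(R) = -21 + 7*(R*R²) = -21 + 7*R³)
k(w) = -5 + w
k(Q(-5))*(-4) = (-5 + (-21 + 7*(-5)³))*(-4) = (-5 + (-21 + 7*(-125)))*(-4) = (-5 + (-21 - 875))*(-4) = (-5 - 896)*(-4) = -901*(-4) = 3604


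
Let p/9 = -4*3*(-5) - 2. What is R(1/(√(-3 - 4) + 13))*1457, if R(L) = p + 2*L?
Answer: 66947693/88 - 1457*I*√7/88 ≈ 7.6077e+5 - 43.805*I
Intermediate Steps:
p = 522 (p = 9*(-4*3*(-5) - 2) = 9*(-12*(-5) - 2) = 9*(60 - 2) = 9*58 = 522)
R(L) = 522 + 2*L
R(1/(√(-3 - 4) + 13))*1457 = (522 + 2/(√(-3 - 4) + 13))*1457 = (522 + 2/(√(-7) + 13))*1457 = (522 + 2/(I*√7 + 13))*1457 = (522 + 2/(13 + I*√7))*1457 = 760554 + 2914/(13 + I*√7)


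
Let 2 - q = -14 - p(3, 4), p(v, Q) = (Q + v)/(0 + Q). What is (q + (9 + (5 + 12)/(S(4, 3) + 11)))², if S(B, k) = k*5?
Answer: 2030625/2704 ≈ 750.97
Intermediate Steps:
S(B, k) = 5*k
p(v, Q) = (Q + v)/Q
q = 71/4 (q = 2 - (-14 - (4 + 3)/4) = 2 - (-14 - 7/4) = 2 - 1*(-63/4) = 2 + 63/4 = 71/4 ≈ 17.750)
(q + (9 + (5 + 12)/(S(4, 3) + 11)))² = (71/4 + (9 + (5 + 12)/(5*3 + 11)))² = (71/4 + (9 + 17/(15 + 11)))² = (71/4 + (9 + 17/26))² = (71/4 + 251/26)² = (1425/52)² = 2030625/2704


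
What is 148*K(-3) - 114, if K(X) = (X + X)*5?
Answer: -4554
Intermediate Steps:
K(X) = 10*X (K(X) = (2*X)*5 = 10*X)
148*K(-3) - 114 = 148*(10*(-3)) - 114 = 148*(-30) - 114 = -4440 - 114 = -4554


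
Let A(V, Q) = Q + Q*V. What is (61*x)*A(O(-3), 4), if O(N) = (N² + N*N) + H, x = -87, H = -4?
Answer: -318420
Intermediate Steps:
O(N) = -4 + 2*N² (O(N) = (N² + N*N) - 4 = (N² + N²) - 4 = 2*N² - 4 = -4 + 2*N²)
(61*x)*A(O(-3), 4) = (61*(-87))*(4*(1 + (-4 + 2*(-3)²))) = -21228*(1 + (-4 + 2*9)) = -21228*(1 + (-4 + 18)) = -21228*(1 + 14) = -21228*15 = -5307*60 = -318420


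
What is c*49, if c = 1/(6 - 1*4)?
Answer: 49/2 ≈ 24.500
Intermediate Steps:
c = ½ (c = 1/(6 - 4) = 1/2 = ½ ≈ 0.50000)
c*49 = (½)*49 = 49/2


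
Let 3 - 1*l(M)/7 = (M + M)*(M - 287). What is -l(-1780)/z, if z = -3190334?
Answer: -7358517/455762 ≈ -16.146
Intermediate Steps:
l(M) = 21 - 14*M*(-287 + M) (l(M) = 21 - 7*(M + M)*(M - 287) = 21 - 7*2*M*(-287 + M) = 21 - 14*M*(-287 + M))
-l(-1780)/z = -(21 - 14*(-1780)² + 4018*(-1780))/(-3190334) = -(21 - 14*3168400 - 7152040)*(-1)/3190334 = -(21 - 44357600 - 7152040)*(-1)/3190334 = -(-51509619)*(-1)/3190334 = -1*7358517/455762 = -7358517/455762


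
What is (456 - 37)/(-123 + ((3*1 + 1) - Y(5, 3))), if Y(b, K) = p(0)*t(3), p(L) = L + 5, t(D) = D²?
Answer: -419/164 ≈ -2.5549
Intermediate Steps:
p(L) = 5 + L
Y(b, K) = 45 (Y(b, K) = (5 + 0)*3² = 5*9 = 45)
(456 - 37)/(-123 + ((3*1 + 1) - Y(5, 3))) = (456 - 37)/(-123 + ((3*1 + 1) - 1*45)) = 419/(-123 + ((3 + 1) - 45)) = 419/(-123 + (4 - 45)) = 419/(-123 - 41) = 419/(-164) = 419*(-1/164) = -419/164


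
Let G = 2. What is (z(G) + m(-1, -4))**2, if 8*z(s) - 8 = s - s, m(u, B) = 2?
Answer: 9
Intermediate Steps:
z(s) = 1 (z(s) = 1 + (s - s)/8 = 1 + (1/8)*0 = 1 + 0 = 1)
(z(G) + m(-1, -4))**2 = (1 + 2)**2 = 3**2 = 9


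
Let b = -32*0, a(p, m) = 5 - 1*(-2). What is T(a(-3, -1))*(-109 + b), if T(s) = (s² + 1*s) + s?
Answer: -6867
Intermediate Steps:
a(p, m) = 7 (a(p, m) = 5 + 2 = 7)
T(s) = s² + 2*s (T(s) = (s² + s) + s = (s + s²) + s = s² + 2*s)
b = 0
T(a(-3, -1))*(-109 + b) = (7*(2 + 7))*(-109 + 0) = (7*9)*(-109) = 63*(-109) = -6867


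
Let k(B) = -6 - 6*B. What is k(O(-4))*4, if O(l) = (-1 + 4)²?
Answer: -240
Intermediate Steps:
O(l) = 9 (O(l) = 3² = 9)
k(O(-4))*4 = (-6 - 6*9)*4 = (-6 - 54)*4 = -60*4 = -240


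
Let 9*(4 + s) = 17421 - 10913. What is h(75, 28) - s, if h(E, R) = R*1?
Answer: -6220/9 ≈ -691.11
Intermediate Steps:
h(E, R) = R
s = 6472/9 (s = -4 + (17421 - 10913)/9 = -4 + (1/9)*6508 = -4 + 6508/9 = 6472/9 ≈ 719.11)
h(75, 28) - s = 28 - 1*6472/9 = 28 - 6472/9 = -6220/9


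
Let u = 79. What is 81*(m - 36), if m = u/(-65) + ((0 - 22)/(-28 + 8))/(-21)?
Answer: -2747007/910 ≈ -3018.7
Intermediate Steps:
m = -3461/2730 (m = 79/(-65) + ((0 - 22)/(-28 + 8))/(-21) = 79*(-1/65) - 22/(-20)*(-1/21) = -79/65 - 22*(-1/20)*(-1/21) = -79/65 + (11/10)*(-1/21) = -79/65 - 11/210 = -3461/2730 ≈ -1.2678)
81*(m - 36) = 81*(-3461/2730 - 36) = 81*(-101741/2730) = -2747007/910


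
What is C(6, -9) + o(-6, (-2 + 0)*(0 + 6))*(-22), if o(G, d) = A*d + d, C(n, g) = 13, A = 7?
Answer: 2125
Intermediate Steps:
o(G, d) = 8*d (o(G, d) = 7*d + d = 8*d)
C(6, -9) + o(-6, (-2 + 0)*(0 + 6))*(-22) = 13 + (8*((-2 + 0)*(0 + 6)))*(-22) = 13 + (8*(-2*6))*(-22) = 13 + (8*(-12))*(-22) = 13 - 96*(-22) = 13 + 2112 = 2125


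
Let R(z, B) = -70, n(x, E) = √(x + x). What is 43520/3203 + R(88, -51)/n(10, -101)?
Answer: 43520/3203 - 7*√5 ≈ -2.0652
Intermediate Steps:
n(x, E) = √2*√x (n(x, E) = √(2*x) = √2*√x)
43520/3203 + R(88, -51)/n(10, -101) = 43520/3203 - 70*√5/10 = 43520*(1/3203) - 70*√5/10 = 43520/3203 - 7*√5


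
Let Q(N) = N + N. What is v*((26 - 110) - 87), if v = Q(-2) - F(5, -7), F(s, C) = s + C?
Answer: 342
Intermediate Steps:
F(s, C) = C + s
Q(N) = 2*N
v = -2 (v = 2*(-2) - (-7 + 5) = -4 - 1*(-2) = -4 + 2 = -2)
v*((26 - 110) - 87) = -2*((26 - 110) - 87) = -2*(-84 - 87) = -2*(-171) = 342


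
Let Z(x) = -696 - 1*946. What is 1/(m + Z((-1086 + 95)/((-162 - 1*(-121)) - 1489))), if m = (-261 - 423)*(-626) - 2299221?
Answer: -1/1872679 ≈ -5.3399e-7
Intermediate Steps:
Z(x) = -1642 (Z(x) = -696 - 946 = -1642)
m = -1871037 (m = -684*(-626) - 2299221 = 428184 - 2299221 = -1871037)
1/(m + Z((-1086 + 95)/((-162 - 1*(-121)) - 1489))) = 1/(-1871037 - 1642) = 1/(-1872679) = -1/1872679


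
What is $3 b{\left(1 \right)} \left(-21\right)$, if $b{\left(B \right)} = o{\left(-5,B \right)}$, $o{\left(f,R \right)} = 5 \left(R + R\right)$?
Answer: $-630$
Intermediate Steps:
$o{\left(f,R \right)} = 10 R$ ($o{\left(f,R \right)} = 5 \cdot 2 R = 10 R$)
$b{\left(B \right)} = 10 B$
$3 b{\left(1 \right)} \left(-21\right) = 3 \cdot 10 \cdot 1 \left(-21\right) = 3 \cdot 10 \left(-21\right) = 30 \left(-21\right) = -630$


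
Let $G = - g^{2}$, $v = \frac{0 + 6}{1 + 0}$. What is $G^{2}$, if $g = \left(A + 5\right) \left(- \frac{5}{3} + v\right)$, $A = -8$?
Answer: $28561$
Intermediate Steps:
$v = 6$ ($v = \frac{6}{1} = 6 \cdot 1 = 6$)
$g = -13$ ($g = \left(-8 + 5\right) \left(- \frac{5}{3} + 6\right) = - 3 \left(\left(-5\right) \frac{1}{3} + 6\right) = - 3 \left(- \frac{5}{3} + 6\right) = \left(-3\right) \frac{13}{3} = -13$)
$G = -169$ ($G = - \left(-13\right)^{2} = \left(-1\right) 169 = -169$)
$G^{2} = \left(-169\right)^{2} = 28561$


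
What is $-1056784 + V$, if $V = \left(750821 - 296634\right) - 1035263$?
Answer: $-1637860$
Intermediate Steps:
$V = -581076$ ($V = 454187 - 1035263 = -581076$)
$-1056784 + V = -1056784 - 581076 = -1637860$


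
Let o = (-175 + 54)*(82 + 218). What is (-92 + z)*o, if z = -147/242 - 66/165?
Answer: 3376170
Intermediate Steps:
o = -36300 (o = -121*300 = -36300)
z = -1219/1210 (z = -147*1/242 - 66*1/165 = -147/242 - 2/5 = -1219/1210 ≈ -1.0074)
(-92 + z)*o = (-92 - 1219/1210)*(-36300) = -112539/1210*(-36300) = 3376170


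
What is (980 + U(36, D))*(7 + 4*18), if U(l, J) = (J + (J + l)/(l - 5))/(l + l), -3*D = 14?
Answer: 129594365/1674 ≈ 77416.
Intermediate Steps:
D = -14/3 (D = -1/3*14 = -14/3 ≈ -4.6667)
U(l, J) = (J + (J + l)/(-5 + l))/(2*l) (U(l, J) = (J + (J + l)/(-5 + l))/((2*l)) = (J + (J + l)/(-5 + l))*(1/(2*l)) = (J + (J + l)/(-5 + l))/(2*l))
(980 + U(36, D))*(7 + 4*18) = (980 + (1/2)*(36 - 4*(-14/3) - 14/3*36)/(36*(-5 + 36)))*(7 + 4*18) = (980 + (1/2)*(1/36)*(36 + 56/3 - 168)/31)*(7 + 72) = (980 + (1/2)*(1/36)*(1/31)*(-340/3))*79 = (980 - 85/1674)*79 = (1640435/1674)*79 = 129594365/1674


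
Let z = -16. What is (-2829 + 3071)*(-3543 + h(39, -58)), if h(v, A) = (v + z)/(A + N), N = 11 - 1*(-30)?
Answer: -14581468/17 ≈ -8.5773e+5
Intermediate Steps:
N = 41 (N = 11 + 30 = 41)
h(v, A) = (-16 + v)/(41 + A) (h(v, A) = (v - 16)/(A + 41) = (-16 + v)/(41 + A))
(-2829 + 3071)*(-3543 + h(39, -58)) = (-2829 + 3071)*(-3543 + (-16 + 39)/(41 - 58)) = 242*(-3543 + 23/(-17)) = 242*(-3543 - 1/17*23) = 242*(-3543 - 23/17) = 242*(-60254/17) = -14581468/17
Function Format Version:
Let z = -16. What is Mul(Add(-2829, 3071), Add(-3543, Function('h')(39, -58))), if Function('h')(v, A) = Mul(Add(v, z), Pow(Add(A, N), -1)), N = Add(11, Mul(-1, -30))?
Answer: Rational(-14581468, 17) ≈ -8.5773e+5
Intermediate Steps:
N = 41 (N = Add(11, 30) = 41)
Function('h')(v, A) = Mul(Pow(Add(41, A), -1), Add(-16, v)) (Function('h')(v, A) = Mul(Add(v, -16), Pow(Add(A, 41), -1)) = Mul(Add(-16, v), Pow(Add(41, A), -1)) = Mul(Pow(Add(41, A), -1), Add(-16, v)))
Mul(Add(-2829, 3071), Add(-3543, Function('h')(39, -58))) = Mul(Add(-2829, 3071), Add(-3543, Mul(Pow(Add(41, -58), -1), Add(-16, 39)))) = Mul(242, Add(-3543, Mul(Pow(-17, -1), 23))) = Mul(242, Add(-3543, Mul(Rational(-1, 17), 23))) = Mul(242, Add(-3543, Rational(-23, 17))) = Mul(242, Rational(-60254, 17)) = Rational(-14581468, 17)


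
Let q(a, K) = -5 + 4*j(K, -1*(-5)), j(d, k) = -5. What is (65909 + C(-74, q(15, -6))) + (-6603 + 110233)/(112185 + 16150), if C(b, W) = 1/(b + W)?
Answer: 167478970204/2541033 ≈ 65910.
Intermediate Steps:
q(a, K) = -25 (q(a, K) = -5 + 4*(-5) = -5 - 20 = -25)
C(b, W) = 1/(W + b)
(65909 + C(-74, q(15, -6))) + (-6603 + 110233)/(112185 + 16150) = (65909 + 1/(-25 - 74)) + (-6603 + 110233)/(112185 + 16150) = (65909 + 1/(-99)) + 103630/128335 = (65909 - 1/99) + 103630*(1/128335) = 6524990/99 + 20726/25667 = 167478970204/2541033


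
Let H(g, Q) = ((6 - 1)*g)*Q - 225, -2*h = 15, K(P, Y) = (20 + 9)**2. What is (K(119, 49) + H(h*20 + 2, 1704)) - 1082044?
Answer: -2342388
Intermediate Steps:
K(P, Y) = 841 (K(P, Y) = 29**2 = 841)
h = -15/2 (h = -1/2*15 = -15/2 ≈ -7.5000)
H(g, Q) = -225 + 5*Q*g (H(g, Q) = (5*g)*Q - 225 = 5*Q*g - 225 = -225 + 5*Q*g)
(K(119, 49) + H(h*20 + 2, 1704)) - 1082044 = (841 + (-225 + 5*1704*(-15/2*20 + 2))) - 1082044 = (841 + (-225 + 5*1704*(-150 + 2))) - 1082044 = (841 + (-225 + 5*1704*(-148))) - 1082044 = (841 + (-225 - 1260960)) - 1082044 = (841 - 1261185) - 1082044 = -1260344 - 1082044 = -2342388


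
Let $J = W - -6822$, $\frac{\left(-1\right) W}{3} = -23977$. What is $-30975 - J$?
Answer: $-109728$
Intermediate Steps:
$W = 71931$ ($W = \left(-3\right) \left(-23977\right) = 71931$)
$J = 78753$ ($J = 71931 - -6822 = 71931 + 6822 = 78753$)
$-30975 - J = -30975 - 78753 = -109728$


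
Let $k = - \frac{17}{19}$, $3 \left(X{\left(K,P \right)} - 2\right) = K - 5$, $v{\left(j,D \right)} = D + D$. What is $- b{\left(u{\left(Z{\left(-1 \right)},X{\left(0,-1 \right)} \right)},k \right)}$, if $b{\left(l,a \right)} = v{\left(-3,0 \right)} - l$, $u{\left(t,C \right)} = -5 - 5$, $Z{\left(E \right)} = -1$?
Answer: $-10$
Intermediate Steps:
$v{\left(j,D \right)} = 2 D$
$X{\left(K,P \right)} = \frac{1}{3} + \frac{K}{3}$ ($X{\left(K,P \right)} = 2 + \frac{K - 5}{3} = 2 + \frac{-5 + K}{3} = 2 + \left(- \frac{5}{3} + \frac{K}{3}\right) = \frac{1}{3} + \frac{K}{3}$)
$u{\left(t,C \right)} = -10$
$k = - \frac{17}{19}$ ($k = \left(-17\right) \frac{1}{19} = - \frac{17}{19} \approx -0.89474$)
$b{\left(l,a \right)} = - l$ ($b{\left(l,a \right)} = 2 \cdot 0 - l = 0 - l = - l$)
$- b{\left(u{\left(Z{\left(-1 \right)},X{\left(0,-1 \right)} \right)},k \right)} = - \left(-1\right) \left(-10\right) = \left(-1\right) 10 = -10$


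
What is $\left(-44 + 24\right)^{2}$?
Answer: $400$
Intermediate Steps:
$\left(-44 + 24\right)^{2} = \left(-20\right)^{2} = 400$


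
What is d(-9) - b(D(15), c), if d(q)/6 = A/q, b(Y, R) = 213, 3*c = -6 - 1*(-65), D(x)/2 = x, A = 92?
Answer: -823/3 ≈ -274.33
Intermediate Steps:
D(x) = 2*x
c = 59/3 (c = (-6 - 1*(-65))/3 = (-6 + 65)/3 = (⅓)*59 = 59/3 ≈ 19.667)
d(q) = 552/q (d(q) = 6*(92/q) = 552/q)
d(-9) - b(D(15), c) = 552/(-9) - 1*213 = 552*(-⅑) - 213 = -184/3 - 213 = -823/3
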